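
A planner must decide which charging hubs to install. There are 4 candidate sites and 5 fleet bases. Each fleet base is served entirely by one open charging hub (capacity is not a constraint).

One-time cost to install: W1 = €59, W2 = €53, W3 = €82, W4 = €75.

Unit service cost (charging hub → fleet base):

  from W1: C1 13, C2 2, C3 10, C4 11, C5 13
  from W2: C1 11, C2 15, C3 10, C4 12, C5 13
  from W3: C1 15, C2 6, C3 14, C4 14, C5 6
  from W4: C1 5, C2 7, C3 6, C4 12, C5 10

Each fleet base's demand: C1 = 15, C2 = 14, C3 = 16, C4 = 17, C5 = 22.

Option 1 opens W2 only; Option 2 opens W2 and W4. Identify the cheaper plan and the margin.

Option 2 is cheaper by 257.

Option 1: {W2}: C1→W2 11·15=165, C2→W2 15·14=210, C3→W2 10·16=160, C4→W2 12·17=204, C5→W2 13·22=286. Service 1025; fixed 53; total 1078.
Option 2: {W2, W4}: C1→W4 5·15=75, C2→W4 7·14=98, C3→W4 6·16=96, C4→W2 12·17=204, C5→W4 10·22=220. Service 693; fixed 128; total 821.
Difference: |1078 − 821| = 257.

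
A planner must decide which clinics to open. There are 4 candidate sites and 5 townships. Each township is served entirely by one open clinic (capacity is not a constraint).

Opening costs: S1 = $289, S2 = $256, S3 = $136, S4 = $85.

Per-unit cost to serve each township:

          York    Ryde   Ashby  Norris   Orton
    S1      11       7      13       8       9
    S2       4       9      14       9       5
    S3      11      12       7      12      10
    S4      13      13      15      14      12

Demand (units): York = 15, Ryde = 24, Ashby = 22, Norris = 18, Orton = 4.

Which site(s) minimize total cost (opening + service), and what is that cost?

Open S3 only; minimum total cost 999.

For any fixed open set, each township goes to its cheapest open site; total = fixed + service.
{S3}: York→S3 11·15=165, Ryde→S3 12·24=288, Ashby→S3 7·22=154, Norris→S3 12·18=216, Orton→S3 10·4=40. Service 863; fixed 136; total 999.
{S2, S3}: York→S2 4·15=60, Ryde→S2 9·24=216, Ashby→S3 7·22=154, Norris→S2 9·18=162, Orton→S2 5·4=20. Service 612; fixed 392; total 1004.
{S2}: York→S2 4·15=60, Ryde→S2 9·24=216, Ashby→S2 14·22=308, Norris→S2 9·18=162, Orton→S2 5·4=20. Service 766; fixed 256; total 1022.
{S1, S2, S3, S4}: service 546 + fixed 766 = 1312
No other subset beats 999.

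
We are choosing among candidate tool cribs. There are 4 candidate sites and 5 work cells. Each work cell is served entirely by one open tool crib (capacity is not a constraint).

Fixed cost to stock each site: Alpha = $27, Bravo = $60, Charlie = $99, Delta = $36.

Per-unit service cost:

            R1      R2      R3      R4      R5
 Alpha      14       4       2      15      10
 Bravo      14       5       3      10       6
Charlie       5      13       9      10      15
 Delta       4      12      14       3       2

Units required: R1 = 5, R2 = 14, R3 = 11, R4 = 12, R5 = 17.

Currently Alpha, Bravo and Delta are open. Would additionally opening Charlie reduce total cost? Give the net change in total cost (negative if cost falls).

Current service cost with {Alpha, Bravo, Delta}: 168.
Adding Charlie: each work cell re-picks its cheapest; new service cost 168, saving 0.
Extra fixed cost: 99. Net change = 99 − 0 = 99.
(Totals: 291 → 390.)

No — net change +99 (cost rises by 99).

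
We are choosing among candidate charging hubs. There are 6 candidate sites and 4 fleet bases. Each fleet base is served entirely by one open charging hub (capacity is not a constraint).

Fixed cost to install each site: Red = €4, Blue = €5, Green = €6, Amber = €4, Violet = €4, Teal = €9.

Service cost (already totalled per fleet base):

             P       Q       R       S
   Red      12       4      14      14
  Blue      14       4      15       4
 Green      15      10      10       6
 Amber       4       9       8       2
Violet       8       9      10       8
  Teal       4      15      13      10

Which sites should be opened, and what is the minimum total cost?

For any fixed open set, each fleet base goes to its cheapest open site; total = fixed + service.
{Red, Amber}: P→Amber 4, Q→Red 4, R→Amber 8, S→Amber 2. Service 18; fixed 8; total 26.
{Blue, Amber}: service 18 + fixed 9 = 27
{Amber}: service 23 + fixed 4 = 27
{Red, Blue, Green, Amber, Violet, Teal}: P→Amber 4, Q→Red 4, R→Amber 8, S→Amber 2. Service 18; fixed 32; total 50.
No other subset beats 26.

Open Red and Amber; minimum total cost 26.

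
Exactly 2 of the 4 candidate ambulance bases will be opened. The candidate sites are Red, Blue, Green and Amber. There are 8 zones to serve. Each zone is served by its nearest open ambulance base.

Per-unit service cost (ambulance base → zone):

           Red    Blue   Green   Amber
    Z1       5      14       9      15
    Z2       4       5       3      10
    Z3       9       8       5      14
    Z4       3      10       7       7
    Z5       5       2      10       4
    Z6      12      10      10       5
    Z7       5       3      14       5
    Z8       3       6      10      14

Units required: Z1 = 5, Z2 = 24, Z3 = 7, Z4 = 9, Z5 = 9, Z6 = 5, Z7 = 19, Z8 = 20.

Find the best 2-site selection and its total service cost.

Choose Red and Blue; total service cost 389.

With exactly 2 open, each zone uses its cheapest among the chosen.
{Red, Blue}: Z1→Red 5·5=25, Z2→Red 4·24=96, Z3→Blue 8·7=56, Z4→Red 3·9=27, Z5→Blue 2·9=18, Z6→Blue 10·5=50, Z7→Blue 3·19=57, Z8→Red 3·20=60. Service cost 389.
{Red, Green}: service cost 409
{Red, Amber}: service cost 427
Among all 6 size-2 choices, {Red, Blue} is lowest.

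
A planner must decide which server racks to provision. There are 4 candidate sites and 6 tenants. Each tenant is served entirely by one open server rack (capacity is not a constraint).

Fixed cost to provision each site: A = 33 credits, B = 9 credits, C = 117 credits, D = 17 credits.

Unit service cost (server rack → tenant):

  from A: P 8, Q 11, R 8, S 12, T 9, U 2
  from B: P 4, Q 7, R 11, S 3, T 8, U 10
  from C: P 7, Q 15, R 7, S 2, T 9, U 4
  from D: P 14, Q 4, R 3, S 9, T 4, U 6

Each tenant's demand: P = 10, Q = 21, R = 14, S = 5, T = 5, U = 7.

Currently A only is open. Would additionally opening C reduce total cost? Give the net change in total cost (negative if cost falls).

No — net change +43 (cost rises by 43).

Current service cost with {A}: 542.
Adding C: each tenant re-picks its cheapest; new service cost 468, saving 74.
Extra fixed cost: 117. Net change = 117 − 74 = 43.
(Totals: 575 → 618.)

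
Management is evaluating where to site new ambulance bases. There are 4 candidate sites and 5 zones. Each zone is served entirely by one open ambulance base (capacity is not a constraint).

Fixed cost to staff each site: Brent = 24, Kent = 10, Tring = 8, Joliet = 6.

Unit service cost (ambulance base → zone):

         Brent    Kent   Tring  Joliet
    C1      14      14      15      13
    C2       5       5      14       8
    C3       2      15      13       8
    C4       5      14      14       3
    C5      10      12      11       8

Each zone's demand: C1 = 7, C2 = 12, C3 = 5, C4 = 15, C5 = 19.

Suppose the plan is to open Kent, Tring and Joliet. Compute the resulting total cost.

Each zone is assigned to its cheapest site among the open ones.
{Kent, Tring, Joliet}: C1→Joliet 13·7=91, C2→Kent 5·12=60, C3→Joliet 8·5=40, C4→Joliet 3·15=45, C5→Joliet 8·19=152. Service 388; fixed 24; total 412.

Total cost: 412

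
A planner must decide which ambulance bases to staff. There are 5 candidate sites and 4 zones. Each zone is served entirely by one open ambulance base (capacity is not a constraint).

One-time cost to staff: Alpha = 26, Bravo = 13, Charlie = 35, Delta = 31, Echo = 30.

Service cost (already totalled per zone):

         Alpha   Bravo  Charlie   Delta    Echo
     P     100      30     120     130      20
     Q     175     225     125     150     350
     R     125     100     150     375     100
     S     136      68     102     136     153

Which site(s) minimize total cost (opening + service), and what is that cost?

Open Bravo and Charlie; minimum total cost 371.

For any fixed open set, each zone goes to its cheapest open site; total = fixed + service.
{Bravo, Charlie}: P→Bravo 30, Q→Charlie 125, R→Bravo 100, S→Bravo 68. Service 323; fixed 48; total 371.
{Bravo, Charlie, Echo}: service 313 + fixed 78 = 391
{Bravo, Delta}: service 348 + fixed 44 = 392
{Alpha, Bravo, Charlie, Delta, Echo}: P→Echo 20, Q→Charlie 125, R→Bravo 100, S→Bravo 68. Service 313; fixed 135; total 448.
No other subset beats 371.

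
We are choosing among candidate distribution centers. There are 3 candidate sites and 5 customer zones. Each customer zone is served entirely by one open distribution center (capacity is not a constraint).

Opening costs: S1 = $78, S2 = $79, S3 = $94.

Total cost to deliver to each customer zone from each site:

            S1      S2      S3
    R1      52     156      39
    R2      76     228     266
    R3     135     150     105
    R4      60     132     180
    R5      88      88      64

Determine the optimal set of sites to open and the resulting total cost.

For any fixed open set, each customer zone goes to its cheapest open site; total = fixed + service.
{S1}: R1→S1 52, R2→S1 76, R3→S1 135, R4→S1 60, R5→S1 88. Service 411; fixed 78; total 489.
{S1, S3}: service 344 + fixed 172 = 516
{S1, S2}: service 411 + fixed 157 = 568
{S1, S2, S3}: service 344 + fixed 251 = 595
(All 7 nonempty subsets were checked; S1 only is lowest.)

Open S1 only; minimum total cost 489.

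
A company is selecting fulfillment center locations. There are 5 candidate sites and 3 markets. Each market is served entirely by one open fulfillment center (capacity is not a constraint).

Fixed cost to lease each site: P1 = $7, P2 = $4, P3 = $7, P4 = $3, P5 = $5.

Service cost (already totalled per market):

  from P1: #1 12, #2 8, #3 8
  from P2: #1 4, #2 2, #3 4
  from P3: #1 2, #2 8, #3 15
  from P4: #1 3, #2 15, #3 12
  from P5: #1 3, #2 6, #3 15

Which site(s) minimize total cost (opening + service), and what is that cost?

For any fixed open set, each market goes to its cheapest open site; total = fixed + service.
{P2}: #1→P2 4, #2→P2 2, #3→P2 4. Service 10; fixed 4; total 14.
{P2, P4}: #1→P4 3, #2→P2 2, #3→P2 4. Service 9; fixed 7; total 16.
{P2, P5}: service 9 + fixed 9 = 18
{P1, P2, P3, P4, P5}: service 8 + fixed 26 = 34
No other subset beats 14.

Open P2 only; minimum total cost 14.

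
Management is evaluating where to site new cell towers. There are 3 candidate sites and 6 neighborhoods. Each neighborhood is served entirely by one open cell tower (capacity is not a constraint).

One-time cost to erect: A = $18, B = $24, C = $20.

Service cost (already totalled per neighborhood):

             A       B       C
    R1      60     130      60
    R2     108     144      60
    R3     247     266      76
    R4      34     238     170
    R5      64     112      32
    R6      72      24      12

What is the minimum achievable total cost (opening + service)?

For any fixed open set, each neighborhood goes to its cheapest open site; total = fixed + service.
{A, C}: R1→A 60, R2→C 60, R3→C 76, R4→A 34, R5→C 32, R6→C 12. Service 274; fixed 38; total 312.
{A, B, C}: R1→A 60, R2→C 60, R3→C 76, R4→A 34, R5→C 32, R6→C 12. Service 274; fixed 62; total 336.
{C}: service 410 + fixed 20 = 430
{A}: R1→A 60, R2→A 108, R3→A 247, R4→A 34, R5→A 64, R6→A 72. Service 585; fixed 18; total 603.
No other subset beats 312.

Minimum total cost: 312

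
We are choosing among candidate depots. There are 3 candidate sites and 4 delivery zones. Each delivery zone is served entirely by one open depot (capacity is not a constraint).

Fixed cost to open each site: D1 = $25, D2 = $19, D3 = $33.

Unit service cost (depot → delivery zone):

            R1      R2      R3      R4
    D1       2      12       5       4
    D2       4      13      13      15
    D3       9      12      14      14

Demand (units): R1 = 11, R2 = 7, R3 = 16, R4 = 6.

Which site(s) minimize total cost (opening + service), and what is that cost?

Open D1 only; minimum total cost 235.

For any fixed open set, each delivery zone goes to its cheapest open site; total = fixed + service.
{D1}: R1→D1 2·11=22, R2→D1 12·7=84, R3→D1 5·16=80, R4→D1 4·6=24. Service 210; fixed 25; total 235.
{D1, D2}: service 210 + fixed 44 = 254
{D1, D3}: service 210 + fixed 58 = 268
{D1, D2, D3}: service 210 + fixed 77 = 287
(All 7 nonempty subsets were checked; D1 only is lowest.)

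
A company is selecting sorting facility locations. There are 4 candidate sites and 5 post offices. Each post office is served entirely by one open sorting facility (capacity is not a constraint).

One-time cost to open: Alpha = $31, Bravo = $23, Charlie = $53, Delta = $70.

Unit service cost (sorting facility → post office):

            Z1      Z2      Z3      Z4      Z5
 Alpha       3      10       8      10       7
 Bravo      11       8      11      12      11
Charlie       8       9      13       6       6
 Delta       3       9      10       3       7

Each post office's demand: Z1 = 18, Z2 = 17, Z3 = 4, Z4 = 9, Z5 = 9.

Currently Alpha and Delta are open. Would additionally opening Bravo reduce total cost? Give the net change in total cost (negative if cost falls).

Current service cost with {Alpha, Delta}: 329.
Adding Bravo: each post office re-picks its cheapest; new service cost 312, saving 17.
Extra fixed cost: 23. Net change = 23 − 17 = 6.
(Totals: 430 → 436.)

No — net change +6 (cost rises by 6).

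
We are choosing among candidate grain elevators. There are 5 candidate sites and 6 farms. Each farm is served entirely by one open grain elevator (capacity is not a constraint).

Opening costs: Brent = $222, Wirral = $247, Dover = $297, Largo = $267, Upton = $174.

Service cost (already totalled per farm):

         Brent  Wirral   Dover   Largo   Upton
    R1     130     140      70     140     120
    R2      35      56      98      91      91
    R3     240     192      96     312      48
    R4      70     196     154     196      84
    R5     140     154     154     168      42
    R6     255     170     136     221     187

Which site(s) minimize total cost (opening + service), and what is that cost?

Open Upton only; minimum total cost 746.

For any fixed open set, each farm goes to its cheapest open site; total = fixed + service.
{Upton}: R1→Upton 120, R2→Upton 91, R3→Upton 48, R4→Upton 84, R5→Upton 42, R6→Upton 187. Service 572; fixed 174; total 746.
{Brent, Upton}: R1→Upton 120, R2→Brent 35, R3→Upton 48, R4→Brent 70, R5→Upton 42, R6→Upton 187. Service 502; fixed 396; total 898.
{Wirral, Upton}: service 520 + fixed 421 = 941
{Brent, Wirral, Dover, Largo, Upton}: service 401 + fixed 1207 = 1608
No other subset beats 746.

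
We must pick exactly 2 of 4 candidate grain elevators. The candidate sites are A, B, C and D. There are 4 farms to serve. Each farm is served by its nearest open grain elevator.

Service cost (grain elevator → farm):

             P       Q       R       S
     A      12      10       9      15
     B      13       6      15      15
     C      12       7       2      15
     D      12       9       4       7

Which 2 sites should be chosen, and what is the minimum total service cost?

Choose C and D; total service cost 28.

With exactly 2 open, each farm uses its cheapest among the chosen.
{C, D}: P→C 12, Q→C 7, R→C 2, S→D 7. Service cost 28.
{B, D}: service cost 29
{A, D}: service cost 32
Among all 6 size-2 choices, {C, D} is lowest.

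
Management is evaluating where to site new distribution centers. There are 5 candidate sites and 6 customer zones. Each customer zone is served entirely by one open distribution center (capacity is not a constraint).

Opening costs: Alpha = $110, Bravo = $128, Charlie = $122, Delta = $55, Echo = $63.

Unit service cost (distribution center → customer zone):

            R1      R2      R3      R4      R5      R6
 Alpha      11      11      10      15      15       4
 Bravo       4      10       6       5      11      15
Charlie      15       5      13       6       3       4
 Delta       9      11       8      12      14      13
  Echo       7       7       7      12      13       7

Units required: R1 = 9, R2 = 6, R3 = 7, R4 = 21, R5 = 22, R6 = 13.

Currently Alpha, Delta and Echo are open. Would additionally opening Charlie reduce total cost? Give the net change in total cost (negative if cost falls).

Current service cost with {Alpha, Delta, Echo}: 744.
Adding Charlie: each customer zone re-picks its cheapest; new service cost 386, saving 358.
Extra fixed cost: 122. Net change = 122 − 358 = -236.
(Totals: 972 → 736.)

Yes — net change −236 (cost falls by 236).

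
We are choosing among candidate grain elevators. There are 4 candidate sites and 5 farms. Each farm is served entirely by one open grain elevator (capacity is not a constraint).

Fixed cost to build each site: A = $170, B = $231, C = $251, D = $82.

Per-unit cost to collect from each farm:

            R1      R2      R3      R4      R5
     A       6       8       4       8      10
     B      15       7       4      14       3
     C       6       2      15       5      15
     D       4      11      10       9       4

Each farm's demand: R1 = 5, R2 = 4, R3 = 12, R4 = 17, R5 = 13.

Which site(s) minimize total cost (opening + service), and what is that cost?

Open D only; minimum total cost 471.

For any fixed open set, each farm goes to its cheapest open site; total = fixed + service.
{D}: R1→D 4·5=20, R2→D 11·4=44, R3→D 10·12=120, R4→D 9·17=153, R5→D 4·13=52. Service 389; fixed 82; total 471.
{A, D}: R1→D 4·5=20, R2→A 8·4=32, R3→A 4·12=48, R4→A 8·17=136, R5→D 4·13=52. Service 288; fixed 252; total 540.
{A}: service 376 + fixed 170 = 546
{A, B, C, D}: service 200 + fixed 734 = 934
No other subset beats 471.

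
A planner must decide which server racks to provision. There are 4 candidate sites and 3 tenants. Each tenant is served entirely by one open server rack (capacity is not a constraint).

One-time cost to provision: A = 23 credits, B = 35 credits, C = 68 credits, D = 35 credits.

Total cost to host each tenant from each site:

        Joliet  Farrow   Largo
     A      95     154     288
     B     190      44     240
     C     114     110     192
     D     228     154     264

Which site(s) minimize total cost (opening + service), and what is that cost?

Open A and B; minimum total cost 437.

For any fixed open set, each tenant goes to its cheapest open site; total = fixed + service.
{A, B}: Joliet→A 95, Farrow→B 44, Largo→B 240. Service 379; fixed 58; total 437.
{B, C}: service 350 + fixed 103 = 453
{A, B, C}: service 331 + fixed 126 = 457
{A, B, C, D}: service 331 + fixed 161 = 492
No other subset beats 437.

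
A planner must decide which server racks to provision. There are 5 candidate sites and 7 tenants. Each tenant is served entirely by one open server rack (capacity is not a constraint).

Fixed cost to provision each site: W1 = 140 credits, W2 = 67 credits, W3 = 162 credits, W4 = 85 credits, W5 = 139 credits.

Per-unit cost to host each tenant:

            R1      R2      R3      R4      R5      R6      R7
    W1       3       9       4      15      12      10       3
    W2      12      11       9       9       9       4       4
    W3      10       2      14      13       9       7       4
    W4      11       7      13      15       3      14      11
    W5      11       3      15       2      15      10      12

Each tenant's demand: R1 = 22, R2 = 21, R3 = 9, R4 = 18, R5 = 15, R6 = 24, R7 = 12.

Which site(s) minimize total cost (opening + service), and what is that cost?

Open W1, W2, W4 and W5; minimum total cost 809.

For any fixed open set, each tenant goes to its cheapest open site; total = fixed + service.
{W1, W2, W4, W5}: R1→W1 3·22=66, R2→W5 3·21=63, R3→W1 4·9=36, R4→W5 2·18=36, R5→W4 3·15=45, R6→W2 4·24=96, R7→W1 3·12=36. Service 378; fixed 431; total 809.
{W1, W2, W5}: R1→W1 3·22=66, R2→W5 3·21=63, R3→W1 4·9=36, R4→W5 2·18=36, R5→W2 9·15=135, R6→W2 4·24=96, R7→W1 3·12=36. Service 468; fixed 346; total 814.
{W1, W2, W4}: R1→W1 3·22=66, R2→W4 7·21=147, R3→W1 4·9=36, R4→W2 9·18=162, R5→W4 3·15=45, R6→W2 4·24=96, R7→W1 3·12=36. Service 588; fixed 292; total 880.
{W1, W2, W3, W4, W5}: service 357 + fixed 593 = 950
No other subset beats 809.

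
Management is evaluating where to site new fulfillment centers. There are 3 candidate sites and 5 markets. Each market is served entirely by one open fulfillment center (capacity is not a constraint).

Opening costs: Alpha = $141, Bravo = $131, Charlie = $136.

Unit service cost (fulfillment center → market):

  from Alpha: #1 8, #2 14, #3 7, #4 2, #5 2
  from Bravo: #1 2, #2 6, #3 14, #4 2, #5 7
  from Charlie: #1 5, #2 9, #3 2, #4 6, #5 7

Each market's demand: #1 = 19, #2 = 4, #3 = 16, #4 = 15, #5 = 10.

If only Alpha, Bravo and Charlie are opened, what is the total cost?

Each market is assigned to its cheapest site among the open ones.
{Alpha, Bravo, Charlie}: #1→Bravo 2·19=38, #2→Bravo 6·4=24, #3→Charlie 2·16=32, #4→Alpha 2·15=30, #5→Alpha 2·10=20. Service 144; fixed 408; total 552.

Total cost: 552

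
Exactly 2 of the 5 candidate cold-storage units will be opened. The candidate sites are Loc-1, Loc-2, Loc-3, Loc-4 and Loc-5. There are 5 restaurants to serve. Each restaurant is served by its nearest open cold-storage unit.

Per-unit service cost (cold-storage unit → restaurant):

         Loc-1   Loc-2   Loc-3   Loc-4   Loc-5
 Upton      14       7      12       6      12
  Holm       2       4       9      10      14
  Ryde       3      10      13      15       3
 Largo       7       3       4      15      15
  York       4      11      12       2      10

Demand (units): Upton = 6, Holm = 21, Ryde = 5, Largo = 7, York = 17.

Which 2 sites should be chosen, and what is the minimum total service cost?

Choose Loc-1 and Loc-4; total service cost 176.

With exactly 2 open, each restaurant uses its cheapest among the chosen.
{Loc-1, Loc-4}: Upton→Loc-4 6·6=36, Holm→Loc-1 2·21=42, Ryde→Loc-1 3·5=15, Largo→Loc-1 7·7=49, York→Loc-4 2·17=34. Service cost 176.
{Loc-1, Loc-2}: service cost 188
{Loc-1, Loc-3}: service cost 225
Among all 10 size-2 choices, {Loc-1, Loc-4} is lowest.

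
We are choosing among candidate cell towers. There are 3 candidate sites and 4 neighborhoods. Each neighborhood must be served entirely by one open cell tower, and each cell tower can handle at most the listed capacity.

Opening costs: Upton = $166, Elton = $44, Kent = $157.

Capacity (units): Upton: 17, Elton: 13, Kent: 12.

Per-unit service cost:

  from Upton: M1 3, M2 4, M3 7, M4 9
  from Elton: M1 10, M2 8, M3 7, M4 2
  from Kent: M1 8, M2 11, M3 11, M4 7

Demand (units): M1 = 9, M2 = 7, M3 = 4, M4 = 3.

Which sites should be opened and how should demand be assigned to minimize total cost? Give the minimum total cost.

Open {Upton, Elton}: M1→Upton 3·9=27, M2→Upton 4·7=28, M3→Elton 7·4=28, M4→Elton 2·3=6.
Loads: Upton carries 16/17, Elton carries 7/13. Service 89; fixed 210; total 299.
Next best feasible plan costs 327.

Minimum total cost: 299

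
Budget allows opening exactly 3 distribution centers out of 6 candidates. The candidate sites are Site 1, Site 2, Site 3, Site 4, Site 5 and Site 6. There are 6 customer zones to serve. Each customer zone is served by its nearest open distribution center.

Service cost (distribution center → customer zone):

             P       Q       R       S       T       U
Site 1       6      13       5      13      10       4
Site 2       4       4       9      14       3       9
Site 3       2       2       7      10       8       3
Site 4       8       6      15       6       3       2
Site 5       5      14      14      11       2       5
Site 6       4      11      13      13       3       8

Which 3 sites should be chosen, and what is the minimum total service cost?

With exactly 3 open, each customer zone uses its cheapest among the chosen.
{Site 1, Site 3, Site 4}: P→Site 3 2, Q→Site 3 2, R→Site 1 5, S→Site 4 6, T→Site 4 3, U→Site 4 2. Service cost 20.
{Site 3, Site 4, Site 5}: service cost 21
{Site 2, Site 3, Site 4}: service cost 22
Among all 20 size-3 choices, {Site 1, Site 3, Site 4} is lowest.

Choose Site 1, Site 3 and Site 4; total service cost 20.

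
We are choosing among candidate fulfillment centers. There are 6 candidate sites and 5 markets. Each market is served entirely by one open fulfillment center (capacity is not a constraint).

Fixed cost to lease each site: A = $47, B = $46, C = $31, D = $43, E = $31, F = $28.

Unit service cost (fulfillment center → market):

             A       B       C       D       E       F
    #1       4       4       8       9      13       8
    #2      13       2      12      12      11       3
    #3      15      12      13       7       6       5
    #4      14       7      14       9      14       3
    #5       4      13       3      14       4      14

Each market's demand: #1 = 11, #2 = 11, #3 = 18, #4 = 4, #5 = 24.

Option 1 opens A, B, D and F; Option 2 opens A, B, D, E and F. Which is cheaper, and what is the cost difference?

Option 1: {A, B, D, F}: #1→A 4·11=44, #2→B 2·11=22, #3→F 5·18=90, #4→F 3·4=12, #5→A 4·24=96. Service 264; fixed 164; total 428.
Option 2: {A, B, D, E, F}: #1→A 4·11=44, #2→B 2·11=22, #3→F 5·18=90, #4→F 3·4=12, #5→A 4·24=96. Service 264; fixed 195; total 459.
Difference: |428 − 459| = 31.

Option 1 is cheaper by 31.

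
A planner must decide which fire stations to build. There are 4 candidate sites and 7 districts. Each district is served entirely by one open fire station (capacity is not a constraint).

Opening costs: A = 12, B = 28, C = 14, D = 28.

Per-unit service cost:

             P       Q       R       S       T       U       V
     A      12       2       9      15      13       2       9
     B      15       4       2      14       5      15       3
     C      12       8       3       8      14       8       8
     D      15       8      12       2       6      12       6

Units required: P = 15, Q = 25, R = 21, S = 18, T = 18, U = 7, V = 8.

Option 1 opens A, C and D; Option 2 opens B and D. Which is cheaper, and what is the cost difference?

Option 1 is cheaper by 104.

Option 1: {A, C, D}: P→A 12·15=180, Q→A 2·25=50, R→C 3·21=63, S→D 2·18=36, T→D 6·18=108, U→A 2·7=14, V→D 6·8=48. Service 499; fixed 54; total 553.
Option 2: {B, D}: P→B 15·15=225, Q→B 4·25=100, R→B 2·21=42, S→D 2·18=36, T→B 5·18=90, U→D 12·7=84, V→B 3·8=24. Service 601; fixed 56; total 657.
Difference: |553 − 657| = 104.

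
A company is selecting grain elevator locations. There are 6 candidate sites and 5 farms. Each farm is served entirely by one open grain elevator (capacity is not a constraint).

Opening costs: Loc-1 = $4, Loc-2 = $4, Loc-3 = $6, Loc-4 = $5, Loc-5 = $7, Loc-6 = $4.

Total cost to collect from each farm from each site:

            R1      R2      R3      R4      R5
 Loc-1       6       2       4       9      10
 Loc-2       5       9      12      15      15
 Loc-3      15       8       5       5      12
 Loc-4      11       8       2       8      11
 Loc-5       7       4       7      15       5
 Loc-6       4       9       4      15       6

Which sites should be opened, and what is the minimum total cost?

For any fixed open set, each farm goes to its cheapest open site; total = fixed + service.
{Loc-1, Loc-6}: R1→Loc-6 4, R2→Loc-1 2, R3→Loc-1 4, R4→Loc-1 9, R5→Loc-6 6. Service 25; fixed 8; total 33.
{Loc-1}: service 31 + fixed 4 = 35
{Loc-1, Loc-3, Loc-6}: service 21 + fixed 14 = 35
{Loc-1, Loc-2, Loc-3, Loc-4, Loc-5, Loc-6}: R1→Loc-6 4, R2→Loc-1 2, R3→Loc-4 2, R4→Loc-3 5, R5→Loc-5 5. Service 18; fixed 30; total 48.
No other subset beats 33.

Open Loc-1 and Loc-6; minimum total cost 33.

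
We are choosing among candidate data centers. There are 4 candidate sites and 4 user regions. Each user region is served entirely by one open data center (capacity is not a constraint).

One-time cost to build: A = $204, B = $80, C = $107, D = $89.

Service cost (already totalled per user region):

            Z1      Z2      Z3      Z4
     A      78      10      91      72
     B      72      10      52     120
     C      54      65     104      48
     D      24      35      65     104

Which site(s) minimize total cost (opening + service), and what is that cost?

For any fixed open set, each user region goes to its cheapest open site; total = fixed + service.
{D}: Z1→D 24, Z2→D 35, Z3→D 65, Z4→D 104. Service 228; fixed 89; total 317.
{B}: Z1→B 72, Z2→B 10, Z3→B 52, Z4→B 120. Service 254; fixed 80; total 334.
{B, C}: service 164 + fixed 187 = 351
{A, B, C, D}: service 134 + fixed 480 = 614
(All 15 nonempty subsets were checked; D only is lowest.)

Open D only; minimum total cost 317.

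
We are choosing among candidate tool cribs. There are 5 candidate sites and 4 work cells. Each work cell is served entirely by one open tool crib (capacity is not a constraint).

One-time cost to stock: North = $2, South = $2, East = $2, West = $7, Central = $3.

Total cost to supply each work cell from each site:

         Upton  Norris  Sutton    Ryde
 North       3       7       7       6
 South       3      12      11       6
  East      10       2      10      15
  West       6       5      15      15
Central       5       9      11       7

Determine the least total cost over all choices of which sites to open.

Minimum total cost: 22

For any fixed open set, each work cell goes to its cheapest open site; total = fixed + service.
{North, East}: Upton→North 3, Norris→East 2, Sutton→North 7, Ryde→North 6. Service 18; fixed 4; total 22.
{North, South, East}: service 18 + fixed 6 = 24
{North}: service 23 + fixed 2 = 25
{North, South, East, West, Central}: service 18 + fixed 16 = 34
No other subset beats 22.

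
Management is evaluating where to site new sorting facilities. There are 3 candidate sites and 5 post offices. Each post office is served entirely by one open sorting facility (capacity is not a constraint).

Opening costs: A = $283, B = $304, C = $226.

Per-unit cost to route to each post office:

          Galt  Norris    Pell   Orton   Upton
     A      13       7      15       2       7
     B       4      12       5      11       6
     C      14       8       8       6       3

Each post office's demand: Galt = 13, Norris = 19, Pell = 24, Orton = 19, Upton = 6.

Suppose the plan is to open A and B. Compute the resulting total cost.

Each post office is assigned to its cheapest site among the open ones.
{A, B}: Galt→B 4·13=52, Norris→A 7·19=133, Pell→B 5·24=120, Orton→A 2·19=38, Upton→B 6·6=36. Service 379; fixed 587; total 966.

Total cost: 966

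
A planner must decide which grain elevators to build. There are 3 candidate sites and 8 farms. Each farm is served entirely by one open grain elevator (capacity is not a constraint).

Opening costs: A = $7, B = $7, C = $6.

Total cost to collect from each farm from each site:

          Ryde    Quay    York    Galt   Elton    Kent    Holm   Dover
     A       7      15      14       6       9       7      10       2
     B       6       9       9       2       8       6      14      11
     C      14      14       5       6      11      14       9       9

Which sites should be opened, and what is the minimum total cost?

For any fixed open set, each farm goes to its cheapest open site; total = fixed + service.
{A, B}: Ryde→B 6, Quay→B 9, York→B 9, Galt→B 2, Elton→B 8, Kent→B 6, Holm→A 10, Dover→A 2. Service 52; fixed 14; total 66.
{A, B, C}: Ryde→B 6, Quay→B 9, York→C 5, Galt→B 2, Elton→B 8, Kent→B 6, Holm→C 9, Dover→A 2. Service 47; fixed 20; total 67.
{B, C}: service 54 + fixed 13 = 67
{C}: Ryde→C 14, Quay→C 14, York→C 5, Galt→C 6, Elton→C 11, Kent→C 14, Holm→C 9, Dover→C 9. Service 82; fixed 6; total 88.
(All 7 nonempty subsets were checked; A and B is lowest.)

Open A and B; minimum total cost 66.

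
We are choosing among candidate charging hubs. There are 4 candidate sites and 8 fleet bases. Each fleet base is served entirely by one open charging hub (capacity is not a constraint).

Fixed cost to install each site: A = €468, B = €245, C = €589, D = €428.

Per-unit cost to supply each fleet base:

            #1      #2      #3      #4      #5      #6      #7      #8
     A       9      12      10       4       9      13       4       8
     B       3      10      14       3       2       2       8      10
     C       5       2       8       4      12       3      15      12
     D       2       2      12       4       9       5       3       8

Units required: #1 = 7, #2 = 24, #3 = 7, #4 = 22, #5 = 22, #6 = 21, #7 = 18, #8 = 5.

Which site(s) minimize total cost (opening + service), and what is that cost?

Open B only; minimum total cost 950.

For any fixed open set, each fleet base goes to its cheapest open site; total = fixed + service.
{B}: #1→B 3·7=21, #2→B 10·24=240, #3→B 14·7=98, #4→B 3·22=66, #5→B 2·22=44, #6→B 2·21=42, #7→B 8·18=144, #8→B 10·5=50. Service 705; fixed 245; total 950.
{D}: #1→D 2·7=14, #2→D 2·24=48, #3→D 12·7=84, #4→D 4·22=88, #5→D 9·22=198, #6→D 5·21=105, #7→D 3·18=54, #8→D 8·5=40. Service 631; fixed 428; total 1059.
{B, D}: service 392 + fixed 673 = 1065
{A, B, C, D}: #1→D 2·7=14, #2→C 2·24=48, #3→C 8·7=56, #4→B 3·22=66, #5→B 2·22=44, #6→B 2·21=42, #7→D 3·18=54, #8→A 8·5=40. Service 364; fixed 1730; total 2094.
(All 15 nonempty subsets were checked; B only is lowest.)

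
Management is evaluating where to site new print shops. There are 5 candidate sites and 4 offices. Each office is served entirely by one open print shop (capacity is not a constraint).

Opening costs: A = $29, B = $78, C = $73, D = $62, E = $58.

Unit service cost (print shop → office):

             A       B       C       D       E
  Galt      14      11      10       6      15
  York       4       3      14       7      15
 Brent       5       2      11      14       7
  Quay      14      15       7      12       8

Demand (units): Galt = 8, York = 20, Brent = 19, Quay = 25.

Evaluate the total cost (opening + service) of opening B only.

Each office is assigned to its cheapest site among the open ones.
{B}: Galt→B 11·8=88, York→B 3·20=60, Brent→B 2·19=38, Quay→B 15·25=375. Service 561; fixed 78; total 639.

Total cost: 639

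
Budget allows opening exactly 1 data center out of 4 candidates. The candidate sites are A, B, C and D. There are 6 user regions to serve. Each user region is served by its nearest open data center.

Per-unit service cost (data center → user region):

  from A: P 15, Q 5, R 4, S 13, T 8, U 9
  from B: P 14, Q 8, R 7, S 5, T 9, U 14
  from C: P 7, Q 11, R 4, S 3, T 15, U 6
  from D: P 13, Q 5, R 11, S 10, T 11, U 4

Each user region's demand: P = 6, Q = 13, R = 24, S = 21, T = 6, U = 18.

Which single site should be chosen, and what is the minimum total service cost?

Choose C only; total service cost 542.

With exactly 1 open, each user region uses its cheapest among the chosen.
{C}: P→C 7·6=42, Q→C 11·13=143, R→C 4·24=96, S→C 3·21=63, T→C 15·6=90, U→C 6·18=108. Service cost 542.
{A}: service cost 734
{D}: service cost 755
Among all 4 size-1 choices, {C} is lowest.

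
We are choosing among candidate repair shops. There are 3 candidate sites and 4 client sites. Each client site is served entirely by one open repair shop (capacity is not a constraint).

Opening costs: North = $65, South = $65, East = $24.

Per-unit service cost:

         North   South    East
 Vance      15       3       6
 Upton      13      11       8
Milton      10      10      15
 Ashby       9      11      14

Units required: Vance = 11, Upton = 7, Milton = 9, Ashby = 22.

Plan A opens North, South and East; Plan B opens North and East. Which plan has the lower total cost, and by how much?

Plan A: {North, South, East}: Vance→South 3·11=33, Upton→East 8·7=56, Milton→North 10·9=90, Ashby→North 9·22=198. Service 377; fixed 154; total 531.
Plan B: {North, East}: Vance→East 6·11=66, Upton→East 8·7=56, Milton→North 10·9=90, Ashby→North 9·22=198. Service 410; fixed 89; total 499.
Difference: |531 − 499| = 32.

Plan B is cheaper by 32.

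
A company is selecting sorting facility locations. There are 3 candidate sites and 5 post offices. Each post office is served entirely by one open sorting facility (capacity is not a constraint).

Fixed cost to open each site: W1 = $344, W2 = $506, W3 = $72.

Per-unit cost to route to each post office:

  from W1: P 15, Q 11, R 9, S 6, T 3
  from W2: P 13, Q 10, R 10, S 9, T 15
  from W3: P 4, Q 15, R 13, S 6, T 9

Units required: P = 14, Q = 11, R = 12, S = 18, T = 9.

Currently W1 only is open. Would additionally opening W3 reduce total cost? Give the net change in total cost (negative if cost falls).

Current service cost with {W1}: 574.
Adding W3: each post office re-picks its cheapest; new service cost 420, saving 154.
Extra fixed cost: 72. Net change = 72 − 154 = -82.
(Totals: 918 → 836.)

Yes — net change −82 (cost falls by 82).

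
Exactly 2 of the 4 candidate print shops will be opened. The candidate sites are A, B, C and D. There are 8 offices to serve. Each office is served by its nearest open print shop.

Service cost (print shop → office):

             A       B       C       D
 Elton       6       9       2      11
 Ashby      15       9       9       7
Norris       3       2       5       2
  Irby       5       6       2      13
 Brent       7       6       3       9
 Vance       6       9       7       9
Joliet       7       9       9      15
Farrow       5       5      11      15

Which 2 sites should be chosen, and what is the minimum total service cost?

With exactly 2 open, each office uses its cheapest among the chosen.
{A, C}: Elton→C 2, Ashby→C 9, Norris→A 3, Irby→C 2, Brent→C 3, Vance→A 6, Joliet→A 7, Farrow→A 5. Service cost 37.
{B, C}: service cost 39
{C, D}: service cost 43
Among all 6 size-2 choices, {A, C} is lowest.

Choose A and C; total service cost 37.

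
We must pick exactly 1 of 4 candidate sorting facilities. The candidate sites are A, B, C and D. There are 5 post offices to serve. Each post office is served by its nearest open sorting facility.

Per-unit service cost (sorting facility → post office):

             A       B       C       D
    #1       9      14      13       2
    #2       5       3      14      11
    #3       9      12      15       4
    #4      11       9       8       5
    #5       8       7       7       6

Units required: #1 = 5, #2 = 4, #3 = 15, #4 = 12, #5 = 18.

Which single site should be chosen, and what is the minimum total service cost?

With exactly 1 open, each post office uses its cheapest among the chosen.
{D}: #1→D 2·5=10, #2→D 11·4=44, #3→D 4·15=60, #4→D 5·12=60, #5→D 6·18=108. Service cost 282.
{A}: service cost 476
{B}: service cost 496
Among all 4 size-1 choices, {D} is lowest.

Choose D only; total service cost 282.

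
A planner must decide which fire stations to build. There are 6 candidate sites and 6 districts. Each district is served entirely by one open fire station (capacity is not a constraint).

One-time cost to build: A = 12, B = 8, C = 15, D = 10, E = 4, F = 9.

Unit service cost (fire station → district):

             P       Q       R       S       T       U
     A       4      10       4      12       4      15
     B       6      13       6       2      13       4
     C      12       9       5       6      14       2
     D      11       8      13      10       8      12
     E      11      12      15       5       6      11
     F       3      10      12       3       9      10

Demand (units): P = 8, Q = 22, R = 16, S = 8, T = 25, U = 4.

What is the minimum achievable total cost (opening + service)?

Minimum total cost: 434

For any fixed open set, each district goes to its cheapest open site; total = fixed + service.
{A, B, D}: P→A 4·8=32, Q→D 8·22=176, R→A 4·16=64, S→B 2·8=16, T→A 4·25=100, U→B 4·4=16. Service 404; fixed 30; total 434.
{A, B, D, F}: service 396 + fixed 39 = 435
{A, B, D, E}: P→A 4·8=32, Q→D 8·22=176, R→A 4·16=64, S→B 2·8=16, T→A 4·25=100, U→B 4·4=16. Service 404; fixed 34; total 438.
{A, B, C, D, E, F}: P→F 3·8=24, Q→D 8·22=176, R→A 4·16=64, S→B 2·8=16, T→A 4·25=100, U→C 2·4=8. Service 388; fixed 58; total 446.
No other subset beats 434.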